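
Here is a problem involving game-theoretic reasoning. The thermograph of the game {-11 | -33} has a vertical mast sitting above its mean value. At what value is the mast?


Game = {-11 | -33}, a switch {a | b} with numbers a > b.
Its thermograph has left wall a - t and right wall b + t, which meet at t = (a - b)/2, where both equal (a + b)/2. So the mast (mean value) is at (a + b)/2.
Mean = (-11 + (-33))/2 = -44/2 = -22

-22


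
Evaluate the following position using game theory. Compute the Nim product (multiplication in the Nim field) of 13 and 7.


Nim multiplication is bilinear over XOR: (u XOR v) * w = (u*w) XOR (v*w).
So we split each operand into its bit components and XOR the pairwise Nim products.
13 = 1 + 4 + 8 (as XOR of powers of 2).
7 = 1 + 2 + 4 (as XOR of powers of 2).
Using the standard Nim-product table on single bits:
  2*2 = 3,   2*4 = 8,   2*8 = 12,
  4*4 = 6,   4*8 = 11,  8*8 = 13,
and  1*x = x (identity), k*l = l*k (commutative).
Pairwise Nim products:
  1 * 1 = 1
  1 * 2 = 2
  1 * 4 = 4
  4 * 1 = 4
  4 * 2 = 8
  4 * 4 = 6
  8 * 1 = 8
  8 * 2 = 12
  8 * 4 = 11
XOR them: 1 XOR 2 XOR 4 XOR 4 XOR 8 XOR 6 XOR 8 XOR 12 XOR 11 = 2.
Result: 13 * 7 = 2 (in Nim).

2


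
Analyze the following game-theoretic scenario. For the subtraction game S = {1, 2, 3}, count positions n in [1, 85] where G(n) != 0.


Subtraction set S = {1, 2, 3}, so G(n) = n mod 4.
G(n) = 0 when n is a multiple of 4.
Multiples of 4 in [1, 85]: 21
N-positions (nonzero Grundy) = 85 - 21 = 64

64


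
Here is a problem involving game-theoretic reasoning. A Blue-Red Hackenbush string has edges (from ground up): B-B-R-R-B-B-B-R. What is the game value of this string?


Edges (from ground): B-B-R-R-B-B-B-R
By Berlekamp's sign-expansion rule, a Blue-Red Hackenbush stalk has the value of the surreal number whose sign sequence is the edge sequence with B -> + and R -> -.
Sign sequence: ++--+++-
Trace the sign expansion in the surreal number tree, starting from 0:
Edge 1: B (sign +) -> bounds (0, +inf), value = 1
Edge 2: B (sign +) -> bounds (1, +inf), value = 2
Edge 3: R (sign -) -> bounds (1, 2), value = 3/2
Edge 4: R (sign -) -> bounds (1, 3/2), value = 5/4
Edge 5: B (sign +) -> bounds (5/4, 3/2), value = 11/8
Edge 6: B (sign +) -> bounds (11/8, 3/2), value = 23/16
Edge 7: B (sign +) -> bounds (23/16, 3/2), value = 47/32
Edge 8: R (sign -) -> bounds (23/16, 47/32), value = 93/64
Game value = 93/64

93/64


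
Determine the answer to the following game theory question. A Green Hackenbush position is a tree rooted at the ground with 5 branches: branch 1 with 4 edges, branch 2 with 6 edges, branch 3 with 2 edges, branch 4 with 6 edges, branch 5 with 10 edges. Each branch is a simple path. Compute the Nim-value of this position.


The tree has 5 branches from the ground vertex.
In Green Hackenbush, the Nim-value of a simple path of length k is k.
Branch 1: length 4, Nim-value = 4
Branch 2: length 6, Nim-value = 6
Branch 3: length 2, Nim-value = 2
Branch 4: length 6, Nim-value = 6
Branch 5: length 10, Nim-value = 10
Total Nim-value = XOR of all branch values:
0 XOR 4 = 4
4 XOR 6 = 2
2 XOR 2 = 0
0 XOR 6 = 6
6 XOR 10 = 12
Nim-value of the tree = 12

12


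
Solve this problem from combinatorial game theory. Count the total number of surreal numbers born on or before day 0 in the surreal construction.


Day 0: {|} = 0 is born. Count = 1.
Day n: the number of surreal numbers born by day n is 2^(n+1) - 1.
By day 0: 2^1 - 1 = 1
By day 0: 1 surreal numbers.

1


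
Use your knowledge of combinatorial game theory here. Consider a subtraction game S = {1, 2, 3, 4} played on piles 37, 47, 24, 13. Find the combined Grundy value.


Subtraction set: {1, 2, 3, 4}
For this subtraction set, G(n) = n mod 5 (period = max + 1 = 5).
Pile 1 (size 37): G(37) = 37 mod 5 = 2
Pile 2 (size 47): G(47) = 47 mod 5 = 2
Pile 3 (size 24): G(24) = 24 mod 5 = 4
Pile 4 (size 13): G(13) = 13 mod 5 = 3
Total Grundy value = XOR of all: 2 XOR 2 XOR 4 XOR 3 = 7

7


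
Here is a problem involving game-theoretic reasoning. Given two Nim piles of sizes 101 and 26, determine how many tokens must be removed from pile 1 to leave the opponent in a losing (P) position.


Piles: 101 and 26
Current XOR: 101 XOR 26 = 127 (non-zero, so this is an N-position).
To make the XOR zero, we need to find a move that balances the piles.
For pile 1 (size 101): target = 101 XOR 127 = 26
We reduce pile 1 from 101 to 26.
Tokens removed: 101 - 26 = 75
Verification: 26 XOR 26 = 0

75


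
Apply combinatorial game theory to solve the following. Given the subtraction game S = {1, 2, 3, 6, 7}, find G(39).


The subtraction set is S = {1, 2, 3, 6, 7}.
G(k) = mex{ G(k - s) : s in S, s <= k }. We compute iteratively: G(0) = 0.
G(1) = mex({0}) = 1
G(2) = mex({0, 1}) = 2
G(3) = mex({0, 1, 2}) = 3
G(4) = mex({1, 2, 3}) = 0
G(5) = mex({0, 2, 3}) = 1
G(6) = mex({0, 1, 3}) = 2
G(7) = mex({0, 1, 2}) = 3
G(8) = mex({1, 2, 3}) = 0
G(9) = mex({0, 2, 3}) = 1
G(10) = mex({0, 1, 3}) = 2
Observe that G(4)..G(10) = 0, 1, 2, 3, 0, 1, 2 repeats G(0)..G(6) = 0, 1, 2, 3, 0, 1, 2.
For k >= max(S) = 7, G(k) is determined by the previous 7 values G(k-7)..G(k-1); a window of 7 consecutive values has recurred shifted by 4, so by induction G(k + 4) = G(k) for all k >= 0: the sequence is periodic from the start with period 4.
One period: G(0..3) = 0, 1, 2, 3.
39 mod 4 = 3, so G(39) = G(3) = 3.

3


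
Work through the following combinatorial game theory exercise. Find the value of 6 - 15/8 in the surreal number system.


x = 6, y = 15/8
Converting to common denominator: 8
x = 48/8, y = 15/8
x - y = 6 - 15/8 = 33/8

33/8


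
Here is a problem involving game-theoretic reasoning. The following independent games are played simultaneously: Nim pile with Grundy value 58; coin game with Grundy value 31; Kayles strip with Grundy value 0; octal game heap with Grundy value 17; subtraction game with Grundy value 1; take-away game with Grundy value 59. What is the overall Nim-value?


By the Sprague-Grundy theorem, the Grundy value of a sum of games is the XOR of individual Grundy values.
Nim pile: Grundy value = 58. Running XOR: 0 XOR 58 = 58
coin game: Grundy value = 31. Running XOR: 58 XOR 31 = 37
Kayles strip: Grundy value = 0. Running XOR: 37 XOR 0 = 37
octal game heap: Grundy value = 17. Running XOR: 37 XOR 17 = 52
subtraction game: Grundy value = 1. Running XOR: 52 XOR 1 = 53
take-away game: Grundy value = 59. Running XOR: 53 XOR 59 = 14
The combined Grundy value is 14.

14


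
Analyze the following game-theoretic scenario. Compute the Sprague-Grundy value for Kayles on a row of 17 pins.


Kayles: a move removes 1 or 2 adjacent pins from a contiguous row.
Removing pins from a row of k leaves two independent rows (a, b) with a + b = k - 1 (one pin) or a + b = k - 2 (two pins); an end removal gives a = 0.
By Sprague-Grundy, G(k) = mex{ G(a) XOR G(b) } over all these splits. G(0) = 0.
G(1): splits (0,0):0^0=0 -> mex({0}) = 1
G(2): splits (0,1):0^1=1 (0,0):0^0=0 -> mex({0, 1}) = 2
G(3): splits (0,2):0^2=2 (1,1):1^1=0 (0,1):0^1=1 -> mex({0, 1, 2}) = 3
G(4): splits (0,3):0^3=3 (1,2):1^2=3 (0,2):0^2=2 (1,1):1^1=0 -> mex({0, 2, 3}) = 1
G(5): splits (0,4):0^1=1 (1,3):1^3=2 (2,2):2^2=0 (0,3):0^3=3 (1,2):1^2=3 -> mex({0, 1, 2, 3}) = 4
G(6) = mex({0, 1, 2, 4}) = 3
G(7) = mex({0, 1, 3, 4, 5}) = 2
G(8) = mex({0, 2, 3, 5, 6}) = 1
G(9) = mex({0, 1, 2, 3, 6, 7}) = 4
G(10) = mex({0, 1, 3, 4, 5, 7}) = 2
G(11) = mex({0, 1, 2, 3, 4, 5}) = 6
G(12) = mex({0, 1, 2, 3, 5, 6, 7}) = 4
G(13) = mex({0, 2, 3, 4, 6, 7}) = 1
G(14) = mex({0, 1, 4, 5, 6, 7}) = 2
G(15) = mex({0, 1, 2, 3, 4, 5, 6}) = 7
G(16) = mex({0, 2, 3, 5, 6, 7}) = 1
G(17) = mex({0, 1, 2, 3, 5, 6, 7}) = 4
Therefore G(17) = 4.

4


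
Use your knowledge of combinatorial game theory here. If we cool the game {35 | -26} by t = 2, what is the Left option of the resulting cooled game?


Original game: {35 | -26} (a switch {a | b} with a > b).
Cooling by t (for t below the temperature (a - b)/2 = 61/2) taxes each move by t: {a | b} cooled by t is {a - t | b + t}.
Cooling amount: t = 2
Cooled Left option: 35 - 2 = 33
Cooled Right option: -26 + 2 = -24
Cooled game: {33 | -24}
Left option = 33

33


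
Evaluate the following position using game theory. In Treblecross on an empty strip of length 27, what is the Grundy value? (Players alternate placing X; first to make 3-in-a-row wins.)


Treblecross: place X on empty cells; 3-in-a-row wins.
Playing within two cells of an existing X lets the opponent win at once, so sensible play treats the cells i-2..i+2 around each X as dead. The player left with no safe cell loses, so this is a normal-play take-away game on strips of safe cells.
Placing X at cell i (0-indexed) of a strip of k safe cells leaves independent strips of sizes max(0, i-2) and max(0, k-i-3). Hence G(k) = mex{ G(max(0,i-2)) XOR G(max(0,k-i-3)) : 0 <= i < k }, with G(0) = 0.
G(1): splits (0,0):0^0=0 -> mex({0}) = 1
G(2): splits (0,0):0^0=0 -> mex({0}) = 1
G(3): splits (0,0):0^0=0 -> mex({0}) = 1
G(4): splits (0,1):0^1=1 (0,0):0^0=0 -> mex({0, 1}) = 2
G(5): splits (0,2):0^1=1 (0,1):0^1=1 (0,0):0^0=0 -> mex({0, 1}) = 2
G(6) = mex({1}) = 0
G(7) = mex({0, 1, 2}) = 3
G(8) = mex({0, 1, 2}) = 3
G(9) = mex({0, 2}) = 1
G(10) = mex({0, 2, 3}) = 1
G(11) = mex({0, 3}) = 1
G(12) = mex({1, 3}) = 0
G(13) = mex({0, 1, 2, 3}) = 4
G(14) = mex({0, 1, 2}) = 3
G(15) = mex({0, 1, 2}) = 3
G(16) = mex({0, 1, 2, 4}) = 3
G(17) = mex({0, 1, 3, 4}) = 2
G(18) = mex({0, 1, 3, 4}) = 2
G(19) = mex({0, 1, 3, 5}) = 2
G(20) = mex({0, 1, 2, 3, 5}) = 4
G(21) = mex({0, 1, 2, 3, 5}) = 4
G(22) = mex({1, 2, 6}) = 0
G(23) = mex({0, 1, 2, 3, 4, 6}) = 5
G(24) = mex({0, 1, 2, 3, 4}) = 5
G(25) = mex({0, 1, 3, 4, 7}) = 2
G(26) = mex({0, 1, 3, 4, 5, 7}) = 2
G(27) = mex({0, 1, 3, 5}) = 2
Therefore G(27) = 2.

2


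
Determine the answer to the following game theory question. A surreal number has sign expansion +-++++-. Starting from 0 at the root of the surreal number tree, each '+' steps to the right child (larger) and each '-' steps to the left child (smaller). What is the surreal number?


Sign expansion: +-++++-
Rule: track bounds (lo, hi), initially (-inf, +inf). On '+', the current value becomes lo and we move to the simplest number in (value, hi): value + 1 if hi = +inf, otherwise the midpoint (value + hi)/2. On '-', the current value becomes hi and we move to value - 1 if lo = -inf, otherwise the midpoint (lo + value)/2.
Start at 0.
Step 1: sign = +, move right. Bounds: (0, +inf). Value = 1
Step 2: sign = -, move left. Bounds: (0, 1). Value = 1/2
Step 3: sign = +, move right. Bounds: (1/2, 1). Value = 3/4
Step 4: sign = +, move right. Bounds: (3/4, 1). Value = 7/8
Step 5: sign = +, move right. Bounds: (7/8, 1). Value = 15/16
Step 6: sign = +, move right. Bounds: (15/16, 1). Value = 31/32
Step 7: sign = -, move left. Bounds: (15/16, 31/32). Value = 61/64
The surreal number with sign expansion +-++++- is 61/64.

61/64


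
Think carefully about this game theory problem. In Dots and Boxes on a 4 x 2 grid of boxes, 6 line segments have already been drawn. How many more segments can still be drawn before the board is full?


Grid: 4 x 2 boxes, i.e. 5 rows and 3 columns of dots.
Horizontal edges: (rows + 1) * cols = 5 * 2 = 10
Vertical edges: rows * (cols + 1) = 4 * 3 = 12
Total edges: 10 + 12 = 22
Edges drawn: 6
Remaining: 22 - 6 = 16

16


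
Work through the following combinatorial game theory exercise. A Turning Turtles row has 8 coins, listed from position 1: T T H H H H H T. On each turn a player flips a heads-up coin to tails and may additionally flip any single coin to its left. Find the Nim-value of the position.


Coins: T T H H H H H T
Key fact: a single head at position k behaves exactly like a Nim heap of size k (turning it to T and optionally flipping a coin at j < k corresponds to moving the heap from k to j, or to 0), and heads combine as a disjunctive sum (two heads at the same place would cancel, matching j XOR j = 0). So the Nim-value is the XOR of the 1-indexed positions of the heads.
Face-up positions (1-indexed): [3, 4, 5, 6, 7]
XOR 0 with 3: 0 XOR 3 = 3
XOR 3 with 4: 3 XOR 4 = 7
XOR 7 with 5: 7 XOR 5 = 2
XOR 2 with 6: 2 XOR 6 = 4
XOR 4 with 7: 4 XOR 7 = 3
Nim-value = 3

3


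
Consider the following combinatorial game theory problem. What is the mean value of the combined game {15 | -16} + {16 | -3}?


G1 = {15 | -16}, G2 = {16 | -3}
Each is a switch {a | b} with numbers a > b; its mean value is (a + b)/2, and mean value is additive over game sums: m(G1 + G2) = m(G1) + m(G2).
Mean of G1 = (15 + (-16))/2 = -1/2 = -1/2
Mean of G2 = (16 + (-3))/2 = 13/2 = 13/2
Mean of G1 + G2 = -1/2 + 13/2 = 6

6


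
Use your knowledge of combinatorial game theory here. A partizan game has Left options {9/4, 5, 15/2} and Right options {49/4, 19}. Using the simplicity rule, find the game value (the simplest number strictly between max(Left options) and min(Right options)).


Left options: {9/4, 5, 15/2}, max = 15/2
Right options: {49/4, 19}, min = 49/4
All options are numbers and max(Left) < min(Right), so by the simplicity theorem the value is the simplest (earliest-born) number strictly between 15/2 and 49/4.
Integers 8 through 12 all lie strictly between 15/2 and 49/4.
Among integers, the simplest (lowest birthday = smallest |n|; 0 is born on day 0, +-n on day n) is 8.
No non-integer in the interval can be simpler: if x is a non-integer in the interval, then floor(x) or ceil(x) also lies in the interval (the interval contains an integer), and both are proper prefixes of x's sign expansion, i.e. born earlier. So the game value is 8.
Game value = 8

8


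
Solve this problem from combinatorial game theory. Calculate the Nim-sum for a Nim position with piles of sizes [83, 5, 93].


We need the XOR (exclusive or) of all pile sizes.
After XOR-ing pile 1 (size 83): 0 XOR 83 = 83
After XOR-ing pile 2 (size 5): 83 XOR 5 = 86
After XOR-ing pile 3 (size 93): 86 XOR 93 = 11
The Nim-value of this position is 11.

11


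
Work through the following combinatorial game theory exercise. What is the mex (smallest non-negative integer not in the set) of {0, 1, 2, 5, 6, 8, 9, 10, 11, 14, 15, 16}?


Set = {0, 1, 2, 5, 6, 8, 9, 10, 11, 14, 15, 16}
0 is in the set.
1 is in the set.
2 is in the set.
3 is NOT in the set. This is the mex.
mex = 3

3


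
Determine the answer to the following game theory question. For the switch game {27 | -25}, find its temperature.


The game is {27 | -25}, a switch {a | b} with numbers a > b.
Cooling {a | b} by t gives {a - t | b + t}, which stops being hot when a - t = b + t, i.e. at t = (a - b)/2. So the temperature of a switch is (a - b)/2.
Temperature = (Left option - Right option) / 2
= (27 - (-25)) / 2
= 52 / 2
= 26

26


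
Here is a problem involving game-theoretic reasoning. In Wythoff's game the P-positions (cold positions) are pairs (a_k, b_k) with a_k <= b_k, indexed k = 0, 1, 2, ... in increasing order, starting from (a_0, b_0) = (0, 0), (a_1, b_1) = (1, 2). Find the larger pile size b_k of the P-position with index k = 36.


By Wythoff's theorem, a_k = floor(k * phi) and b_k = floor(k * phi^2) = a_k + k, where phi = (1 + sqrt(5))/2 is the golden ratio.
phi = (1 + sqrt(5))/2 = 1.618034
phi^2 = phi + 1 = 2.618034
k = 36
k * phi^2 = 36 * 2.618034 = 94.249224
b_36 = floor(k * phi^2) = 94 (check: a_36 + k = 58 + 36 = 94)

94


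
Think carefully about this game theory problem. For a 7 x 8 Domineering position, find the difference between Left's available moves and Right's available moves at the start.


Board is 7 x 8 (rows x cols).
Left (vertical) placements: (rows-1) * cols = 6 * 8 = 48
Right (horizontal) placements: rows * (cols-1) = 7 * 7 = 49
Advantage = Left - Right = 48 - 49 = -1

-1


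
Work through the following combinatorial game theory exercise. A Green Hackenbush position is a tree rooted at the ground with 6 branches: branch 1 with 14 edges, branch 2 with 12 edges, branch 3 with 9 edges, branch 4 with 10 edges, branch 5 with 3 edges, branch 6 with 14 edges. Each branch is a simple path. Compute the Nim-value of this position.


The tree has 6 branches from the ground vertex.
In Green Hackenbush, the Nim-value of a simple path of length k is k.
Branch 1: length 14, Nim-value = 14
Branch 2: length 12, Nim-value = 12
Branch 3: length 9, Nim-value = 9
Branch 4: length 10, Nim-value = 10
Branch 5: length 3, Nim-value = 3
Branch 6: length 14, Nim-value = 14
Total Nim-value = XOR of all branch values:
0 XOR 14 = 14
14 XOR 12 = 2
2 XOR 9 = 11
11 XOR 10 = 1
1 XOR 3 = 2
2 XOR 14 = 12
Nim-value of the tree = 12

12


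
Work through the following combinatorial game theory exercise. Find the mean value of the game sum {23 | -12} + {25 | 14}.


G1 = {23 | -12}, G2 = {25 | 14}
Each is a switch {a | b} with numbers a > b; its mean value is (a + b)/2, and mean value is additive over game sums: m(G1 + G2) = m(G1) + m(G2).
Mean of G1 = (23 + (-12))/2 = 11/2 = 11/2
Mean of G2 = (25 + (14))/2 = 39/2 = 39/2
Mean of G1 + G2 = 11/2 + 39/2 = 25

25


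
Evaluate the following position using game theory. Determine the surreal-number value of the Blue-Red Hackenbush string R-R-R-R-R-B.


Edges (from ground): R-R-R-R-R-B
By Berlekamp's sign-expansion rule, a Blue-Red Hackenbush stalk has the value of the surreal number whose sign sequence is the edge sequence with B -> + and R -> -.
Sign sequence: -----+
Trace the sign expansion in the surreal number tree, starting from 0:
Edge 1: R (sign -) -> bounds (-inf, 0), value = -1
Edge 2: R (sign -) -> bounds (-inf, -1), value = -2
Edge 3: R (sign -) -> bounds (-inf, -2), value = -3
Edge 4: R (sign -) -> bounds (-inf, -3), value = -4
Edge 5: R (sign -) -> bounds (-inf, -4), value = -5
Edge 6: B (sign +) -> bounds (-5, -4), value = -9/2
Game value = -9/2

-9/2


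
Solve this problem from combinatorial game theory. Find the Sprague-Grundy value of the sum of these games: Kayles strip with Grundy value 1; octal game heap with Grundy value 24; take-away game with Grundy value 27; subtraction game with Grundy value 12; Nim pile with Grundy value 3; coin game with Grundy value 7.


By the Sprague-Grundy theorem, the Grundy value of a sum of games is the XOR of individual Grundy values.
Kayles strip: Grundy value = 1. Running XOR: 0 XOR 1 = 1
octal game heap: Grundy value = 24. Running XOR: 1 XOR 24 = 25
take-away game: Grundy value = 27. Running XOR: 25 XOR 27 = 2
subtraction game: Grundy value = 12. Running XOR: 2 XOR 12 = 14
Nim pile: Grundy value = 3. Running XOR: 14 XOR 3 = 13
coin game: Grundy value = 7. Running XOR: 13 XOR 7 = 10
The combined Grundy value is 10.

10


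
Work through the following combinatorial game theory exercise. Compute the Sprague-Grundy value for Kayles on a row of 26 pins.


Kayles: a move removes 1 or 2 adjacent pins from a contiguous row.
Removing pins from a row of k leaves two independent rows (a, b) with a + b = k - 1 (one pin) or a + b = k - 2 (two pins); an end removal gives a = 0.
By Sprague-Grundy, G(k) = mex{ G(a) XOR G(b) } over all these splits. G(0) = 0.
G(1): splits (0,0):0^0=0 -> mex({0}) = 1
G(2): splits (0,1):0^1=1 (0,0):0^0=0 -> mex({0, 1}) = 2
G(3): splits (0,2):0^2=2 (1,1):1^1=0 (0,1):0^1=1 -> mex({0, 1, 2}) = 3
G(4): splits (0,3):0^3=3 (1,2):1^2=3 (0,2):0^2=2 (1,1):1^1=0 -> mex({0, 2, 3}) = 1
G(5): splits (0,4):0^1=1 (1,3):1^3=2 (2,2):2^2=0 (0,3):0^3=3 (1,2):1^2=3 -> mex({0, 1, 2, 3}) = 4
G(6) = mex({0, 1, 2, 4}) = 3
G(7) = mex({0, 1, 3, 4, 5}) = 2
G(8) = mex({0, 2, 3, 5, 6}) = 1
G(9) = mex({0, 1, 2, 3, 6, 7}) = 4
G(10) = mex({0, 1, 3, 4, 5, 7}) = 2
G(11) = mex({0, 1, 2, 3, 4, 5}) = 6
G(12) = mex({0, 1, 2, 3, 5, 6, 7}) = 4
G(13) = mex({0, 2, 3, 4, 6, 7}) = 1
G(14) = mex({0, 1, 4, 5, 6, 7}) = 2
G(15) = mex({0, 1, 2, 3, 4, 5, 6}) = 7
G(16) = mex({0, 2, 3, 5, 6, 7}) = 1
G(17) = mex({0, 1, 2, 3, 5, 6, 7}) = 4
G(18) = mex({0, 1, 2, 4, 5, 6}) = 3
G(19) = mex({0, 1, 3, 4, 5, 7}) = 2
G(20) = mex({0, 2, 3, 4, 5, 6, 7}) = 1
G(21) = mex({0, 1, 2, 3, 5, 6, 7}) = 4
G(22) = mex({0, 1, 2, 3, 4, 5, 7}) = 6
G(23) = mex({0, 1, 2, 3, 4, 5, 6}) = 7
G(24) = mex({0, 1, 2, 3, 5, 6, 7}) = 4
G(25) = mex({0, 2, 3, 4, 6, 7}) = 1
G(26) = mex({0, 1, 3, 4, 5, 6, 7}) = 2
Therefore G(26) = 2.

2


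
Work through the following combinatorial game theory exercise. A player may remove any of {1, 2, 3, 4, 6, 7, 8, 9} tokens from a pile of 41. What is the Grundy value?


The subtraction set is S = {1, 2, 3, 4, 6, 7, 8, 9}.
G(k) = mex{ G(k - s) : s in S, s <= k }. We compute iteratively: G(0) = 0.
G(1) = mex({0}) = 1
G(2) = mex({0, 1}) = 2
G(3) = mex({0, 1, 2}) = 3
G(4) = mex({0, 1, 2, 3}) = 4
G(5) = mex({1, 2, 3, 4}) = 0
G(6) = mex({0, 2, 3, 4}) = 1
G(7) = mex({0, 1, 3, 4}) = 2
G(8) = mex({0, 1, 2, 4}) = 3
G(9) = mex({0, 1, 2, 3}) = 4
G(10) = mex({1, 2, 3, 4}) = 0
G(11) = mex({0, 2, 3, 4}) = 1
G(12) = mex({0, 1, 3, 4}) = 2
G(13) = mex({0, 1, 2, 4}) = 3
Observe that G(5)..G(13) = 0, 1, 2, 3, 4, 0, 1, 2, 3 repeats G(0)..G(8) = 0, 1, 2, 3, 4, 0, 1, 2, 3.
For k >= max(S) = 9, G(k) is determined by the previous 9 values G(k-9)..G(k-1); a window of 9 consecutive values has recurred shifted by 5, so by induction G(k + 5) = G(k) for all k >= 0: the sequence is periodic from the start with period 5.
One period: G(0..4) = 0, 1, 2, 3, 4.
41 mod 5 = 1, so G(41) = G(1) = 1.

1


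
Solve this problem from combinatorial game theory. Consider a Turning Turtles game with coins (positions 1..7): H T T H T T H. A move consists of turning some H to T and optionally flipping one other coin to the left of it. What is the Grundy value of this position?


Coins: H T T H T T H
Key fact: a single head at position k behaves exactly like a Nim heap of size k (turning it to T and optionally flipping a coin at j < k corresponds to moving the heap from k to j, or to 0), and heads combine as a disjunctive sum (two heads at the same place would cancel, matching j XOR j = 0). So the Nim-value is the XOR of the 1-indexed positions of the heads.
Face-up positions (1-indexed): [1, 4, 7]
XOR 0 with 1: 0 XOR 1 = 1
XOR 1 with 4: 1 XOR 4 = 5
XOR 5 with 7: 5 XOR 7 = 2
Nim-value = 2

2


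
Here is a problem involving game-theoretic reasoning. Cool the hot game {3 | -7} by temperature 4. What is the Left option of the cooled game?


Original game: {3 | -7} (a switch {a | b} with a > b).
Cooling by t (for t below the temperature (a - b)/2 = 5) taxes each move by t: {a | b} cooled by t is {a - t | b + t}.
Cooling amount: t = 4
Cooled Left option: 3 - 4 = -1
Cooled Right option: -7 + 4 = -3
Cooled game: {-1 | -3}
Left option = -1

-1


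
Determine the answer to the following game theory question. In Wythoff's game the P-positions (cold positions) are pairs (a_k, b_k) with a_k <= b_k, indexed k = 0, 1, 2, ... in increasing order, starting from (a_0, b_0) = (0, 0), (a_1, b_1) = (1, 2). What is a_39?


By Wythoff's theorem, a_k = floor(k * phi) and b_k = floor(k * phi^2) = a_k + k, where phi = (1 + sqrt(5))/2 is the golden ratio.
phi = (1 + sqrt(5))/2 = 1.618034
k = 39
k * phi = 39 * 1.618034 = 63.103326
a_39 = floor(k * phi) = 63

63


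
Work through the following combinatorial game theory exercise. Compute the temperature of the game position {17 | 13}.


The game is {17 | 13}, a switch {a | b} with numbers a > b.
Cooling {a | b} by t gives {a - t | b + t}, which stops being hot when a - t = b + t, i.e. at t = (a - b)/2. So the temperature of a switch is (a - b)/2.
Temperature = (Left option - Right option) / 2
= (17 - (13)) / 2
= 4 / 2
= 2

2


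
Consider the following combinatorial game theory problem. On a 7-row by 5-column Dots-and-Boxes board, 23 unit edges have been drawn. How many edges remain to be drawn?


Grid: 7 x 5 boxes, i.e. 8 rows and 6 columns of dots.
Horizontal edges: (rows + 1) * cols = 8 * 5 = 40
Vertical edges: rows * (cols + 1) = 7 * 6 = 42
Total edges: 40 + 42 = 82
Edges drawn: 23
Remaining: 82 - 23 = 59

59


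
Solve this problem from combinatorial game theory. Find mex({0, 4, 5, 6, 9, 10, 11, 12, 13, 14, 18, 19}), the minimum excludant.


Set = {0, 4, 5, 6, 9, 10, 11, 12, 13, 14, 18, 19}
0 is in the set.
1 is NOT in the set. This is the mex.
mex = 1

1


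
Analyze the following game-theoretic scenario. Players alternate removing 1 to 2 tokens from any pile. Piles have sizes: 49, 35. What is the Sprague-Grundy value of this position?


Subtraction set: {1, 2}
For this subtraction set, G(n) = n mod 3 (period = max + 1 = 3).
Pile 1 (size 49): G(49) = 49 mod 3 = 1
Pile 2 (size 35): G(35) = 35 mod 3 = 2
Total Grundy value = XOR of all: 1 XOR 2 = 3

3


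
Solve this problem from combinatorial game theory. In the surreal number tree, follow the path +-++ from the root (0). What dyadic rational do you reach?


Sign expansion: +-++
Rule: track bounds (lo, hi), initially (-inf, +inf). On '+', the current value becomes lo and we move to the simplest number in (value, hi): value + 1 if hi = +inf, otherwise the midpoint (value + hi)/2. On '-', the current value becomes hi and we move to value - 1 if lo = -inf, otherwise the midpoint (lo + value)/2.
Start at 0.
Step 1: sign = +, move right. Bounds: (0, +inf). Value = 1
Step 2: sign = -, move left. Bounds: (0, 1). Value = 1/2
Step 3: sign = +, move right. Bounds: (1/2, 1). Value = 3/4
Step 4: sign = +, move right. Bounds: (3/4, 1). Value = 7/8
The surreal number with sign expansion +-++ is 7/8.

7/8


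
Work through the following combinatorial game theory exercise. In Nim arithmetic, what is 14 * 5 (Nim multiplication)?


Nim multiplication is bilinear over XOR: (u XOR v) * w = (u*w) XOR (v*w).
So we split each operand into its bit components and XOR the pairwise Nim products.
14 = 2 + 4 + 8 (as XOR of powers of 2).
5 = 1 + 4 (as XOR of powers of 2).
Using the standard Nim-product table on single bits:
  2*2 = 3,   2*4 = 8,   2*8 = 12,
  4*4 = 6,   4*8 = 11,  8*8 = 13,
and  1*x = x (identity), k*l = l*k (commutative).
Pairwise Nim products:
  2 * 1 = 2
  2 * 4 = 8
  4 * 1 = 4
  4 * 4 = 6
  8 * 1 = 8
  8 * 4 = 11
XOR them: 2 XOR 8 XOR 4 XOR 6 XOR 8 XOR 11 = 11.
Result: 14 * 5 = 11 (in Nim).

11


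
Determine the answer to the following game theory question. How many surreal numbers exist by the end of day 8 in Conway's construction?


Day 0: {|} = 0 is born. Count = 1.
Day n: the number of surreal numbers born by day n is 2^(n+1) - 1.
By day 0: 2^1 - 1 = 1
By day 1: 2^2 - 1 = 3
By day 2: 2^3 - 1 = 7
By day 3: 2^4 - 1 = 15
By day 4: 2^5 - 1 = 31
By day 5: 2^6 - 1 = 63
By day 6: 2^7 - 1 = 127
By day 7: 2^8 - 1 = 255
By day 8: 2^9 - 1 = 511
By day 8: 511 surreal numbers.

511


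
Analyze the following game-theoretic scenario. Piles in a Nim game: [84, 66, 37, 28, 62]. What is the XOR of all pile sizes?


We need the XOR (exclusive or) of all pile sizes.
After XOR-ing pile 1 (size 84): 0 XOR 84 = 84
After XOR-ing pile 2 (size 66): 84 XOR 66 = 22
After XOR-ing pile 3 (size 37): 22 XOR 37 = 51
After XOR-ing pile 4 (size 28): 51 XOR 28 = 47
After XOR-ing pile 5 (size 62): 47 XOR 62 = 17
The Nim-value of this position is 17.

17


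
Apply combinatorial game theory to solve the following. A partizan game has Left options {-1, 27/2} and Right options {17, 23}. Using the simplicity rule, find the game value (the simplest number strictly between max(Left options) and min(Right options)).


Left options: {-1, 27/2}, max = 27/2
Right options: {17, 23}, min = 17
All options are numbers and max(Left) < min(Right), so by the simplicity theorem the value is the simplest (earliest-born) number strictly between 27/2 and 17.
Integers 14 through 16 all lie strictly between 27/2 and 17.
Among integers, the simplest (lowest birthday = smallest |n|; 0 is born on day 0, +-n on day n) is 14.
No non-integer in the interval can be simpler: if x is a non-integer in the interval, then floor(x) or ceil(x) also lies in the interval (the interval contains an integer), and both are proper prefixes of x's sign expansion, i.e. born earlier. So the game value is 14.
Game value = 14

14


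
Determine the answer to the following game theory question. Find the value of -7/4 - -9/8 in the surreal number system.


x = -7/4, y = -9/8
Converting to common denominator: 8
x = -14/8, y = -9/8
x - y = -7/4 - -9/8 = -5/8

-5/8


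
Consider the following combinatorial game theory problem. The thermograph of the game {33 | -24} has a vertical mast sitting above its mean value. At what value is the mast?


Game = {33 | -24}, a switch {a | b} with numbers a > b.
Its thermograph has left wall a - t and right wall b + t, which meet at t = (a - b)/2, where both equal (a + b)/2. So the mast (mean value) is at (a + b)/2.
Mean = (33 + (-24))/2 = 9/2 = 9/2

9/2


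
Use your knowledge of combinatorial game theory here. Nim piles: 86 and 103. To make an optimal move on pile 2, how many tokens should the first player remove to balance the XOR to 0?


Piles: 86 and 103
Current XOR: 86 XOR 103 = 49 (non-zero, so this is an N-position).
To make the XOR zero, we need to find a move that balances the piles.
For pile 2 (size 103): target = 103 XOR 49 = 86
We reduce pile 2 from 103 to 86.
Tokens removed: 103 - 86 = 17
Verification: 86 XOR 86 = 0

17


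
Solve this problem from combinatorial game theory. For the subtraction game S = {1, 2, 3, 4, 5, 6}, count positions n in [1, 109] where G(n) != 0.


Subtraction set S = {1, 2, 3, 4, 5, 6}, so G(n) = n mod 7.
G(n) = 0 when n is a multiple of 7.
Multiples of 7 in [1, 109]: 15
N-positions (nonzero Grundy) = 109 - 15 = 94

94


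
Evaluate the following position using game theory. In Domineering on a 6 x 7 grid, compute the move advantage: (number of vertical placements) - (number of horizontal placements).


Board is 6 x 7 (rows x cols).
Left (vertical) placements: (rows-1) * cols = 5 * 7 = 35
Right (horizontal) placements: rows * (cols-1) = 6 * 6 = 36
Advantage = Left - Right = 35 - 36 = -1

-1


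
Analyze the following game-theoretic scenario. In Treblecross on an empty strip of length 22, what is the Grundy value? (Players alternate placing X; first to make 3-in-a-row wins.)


Treblecross: place X on empty cells; 3-in-a-row wins.
Playing within two cells of an existing X lets the opponent win at once, so sensible play treats the cells i-2..i+2 around each X as dead. The player left with no safe cell loses, so this is a normal-play take-away game on strips of safe cells.
Placing X at cell i (0-indexed) of a strip of k safe cells leaves independent strips of sizes max(0, i-2) and max(0, k-i-3). Hence G(k) = mex{ G(max(0,i-2)) XOR G(max(0,k-i-3)) : 0 <= i < k }, with G(0) = 0.
G(1): splits (0,0):0^0=0 -> mex({0}) = 1
G(2): splits (0,0):0^0=0 -> mex({0}) = 1
G(3): splits (0,0):0^0=0 -> mex({0}) = 1
G(4): splits (0,1):0^1=1 (0,0):0^0=0 -> mex({0, 1}) = 2
G(5): splits (0,2):0^1=1 (0,1):0^1=1 (0,0):0^0=0 -> mex({0, 1}) = 2
G(6) = mex({1}) = 0
G(7) = mex({0, 1, 2}) = 3
G(8) = mex({0, 1, 2}) = 3
G(9) = mex({0, 2}) = 1
G(10) = mex({0, 2, 3}) = 1
G(11) = mex({0, 3}) = 1
G(12) = mex({1, 3}) = 0
G(13) = mex({0, 1, 2, 3}) = 4
G(14) = mex({0, 1, 2}) = 3
G(15) = mex({0, 1, 2}) = 3
G(16) = mex({0, 1, 2, 4}) = 3
G(17) = mex({0, 1, 3, 4}) = 2
G(18) = mex({0, 1, 3, 4}) = 2
G(19) = mex({0, 1, 3, 5}) = 2
G(20) = mex({0, 1, 2, 3, 5}) = 4
G(21) = mex({0, 1, 2, 3, 5}) = 4
G(22) = mex({1, 2, 6}) = 0
Therefore G(22) = 0.

0


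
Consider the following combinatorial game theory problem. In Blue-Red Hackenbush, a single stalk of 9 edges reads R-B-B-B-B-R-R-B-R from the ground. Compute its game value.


Edges (from ground): R-B-B-B-B-R-R-B-R
By Berlekamp's sign-expansion rule, a Blue-Red Hackenbush stalk has the value of the surreal number whose sign sequence is the edge sequence with B -> + and R -> -.
Sign sequence: -++++--+-
Trace the sign expansion in the surreal number tree, starting from 0:
Edge 1: R (sign -) -> bounds (-inf, 0), value = -1
Edge 2: B (sign +) -> bounds (-1, 0), value = -1/2
Edge 3: B (sign +) -> bounds (-1/2, 0), value = -1/4
Edge 4: B (sign +) -> bounds (-1/4, 0), value = -1/8
Edge 5: B (sign +) -> bounds (-1/8, 0), value = -1/16
Edge 6: R (sign -) -> bounds (-1/8, -1/16), value = -3/32
Edge 7: R (sign -) -> bounds (-1/8, -3/32), value = -7/64
Edge 8: B (sign +) -> bounds (-7/64, -3/32), value = -13/128
Edge 9: R (sign -) -> bounds (-7/64, -13/128), value = -27/256
Game value = -27/256

-27/256


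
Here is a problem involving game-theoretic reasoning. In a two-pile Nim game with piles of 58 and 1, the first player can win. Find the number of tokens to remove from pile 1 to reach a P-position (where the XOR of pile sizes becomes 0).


Piles: 58 and 1
Current XOR: 58 XOR 1 = 59 (non-zero, so this is an N-position).
To make the XOR zero, we need to find a move that balances the piles.
For pile 1 (size 58): target = 58 XOR 59 = 1
We reduce pile 1 from 58 to 1.
Tokens removed: 58 - 1 = 57
Verification: 1 XOR 1 = 0

57


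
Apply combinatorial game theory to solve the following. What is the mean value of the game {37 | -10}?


Game = {37 | -10}, a switch {a | b} with numbers a > b.
Its thermograph has left wall a - t and right wall b + t, which meet at t = (a - b)/2, where both equal (a + b)/2. So the mast (mean value) is at (a + b)/2.
Mean = (37 + (-10))/2 = 27/2 = 27/2

27/2


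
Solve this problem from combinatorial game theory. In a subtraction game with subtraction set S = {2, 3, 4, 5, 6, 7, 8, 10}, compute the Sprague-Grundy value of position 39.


The subtraction set is S = {2, 3, 4, 5, 6, 7, 8, 10}.
G(k) = mex{ G(k - s) : s in S, s <= k }. We compute iteratively: G(0) = 0.
G(1) = mex({}) = 0
G(2) = mex({0}) = 1
G(3) = mex({0}) = 1
G(4) = mex({0, 1}) = 2
G(5) = mex({0, 1}) = 2
G(6) = mex({0, 1, 2}) = 3
G(7) = mex({0, 1, 2}) = 3
G(8) = mex({0, 1, 2, 3}) = 4
G(9) = mex({0, 1, 2, 3}) = 4
G(10) = mex({0, 1, 2, 3, 4}) = 5
G(11) = mex({0, 1, 2, 3, 4}) = 5
G(12) = mex({1, 2, 3, 4, 5}) = 0
G(13) = mex({1, 2, 3, 4, 5}) = 0
G(14) = mex({0, 2, 3, 4, 5}) = 1
G(15) = mex({0, 2, 3, 4, 5}) = 1
G(16) = mex({0, 1, 3, 4, 5}) = 2
G(17) = mex({0, 1, 3, 4, 5}) = 2
G(18) = mex({0, 1, 2, 4, 5}) = 3
G(19) = mex({0, 1, 2, 4, 5}) = 3
G(20) = mex({0, 1, 2, 3, 5}) = 4
G(21) = mex({0, 1, 2, 3, 5}) = 4
Observe that G(12)..G(21) = 0, 0, 1, 1, 2, 2, 3, 3, 4, 4 repeats G(0)..G(9) = 0, 0, 1, 1, 2, 2, 3, 3, 4, 4.
For k >= max(S) = 10, G(k) is determined by the previous 10 values G(k-10)..G(k-1); a window of 10 consecutive values has recurred shifted by 12, so by induction G(k + 12) = G(k) for all k >= 0: the sequence is periodic from the start with period 12.
One period: G(0..11) = 0, 0, 1, 1, 2, 2, 3, 3, 4, 4, 5, 5.
39 mod 12 = 3, so G(39) = G(3) = 1.

1


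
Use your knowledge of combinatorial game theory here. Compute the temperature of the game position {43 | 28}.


The game is {43 | 28}, a switch {a | b} with numbers a > b.
Cooling {a | b} by t gives {a - t | b + t}, which stops being hot when a - t = b + t, i.e. at t = (a - b)/2. So the temperature of a switch is (a - b)/2.
Temperature = (Left option - Right option) / 2
= (43 - (28)) / 2
= 15 / 2
= 15/2

15/2


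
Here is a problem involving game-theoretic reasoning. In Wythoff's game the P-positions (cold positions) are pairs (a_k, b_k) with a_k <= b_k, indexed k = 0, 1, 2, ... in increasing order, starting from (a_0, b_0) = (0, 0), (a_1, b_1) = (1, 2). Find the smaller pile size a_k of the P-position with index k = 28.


By Wythoff's theorem, a_k = floor(k * phi) and b_k = floor(k * phi^2) = a_k + k, where phi = (1 + sqrt(5))/2 is the golden ratio.
phi = (1 + sqrt(5))/2 = 1.618034
k = 28
k * phi = 28 * 1.618034 = 45.304952
a_28 = floor(k * phi) = 45

45


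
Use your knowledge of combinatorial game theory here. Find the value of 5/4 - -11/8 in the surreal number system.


x = 5/4, y = -11/8
Converting to common denominator: 8
x = 10/8, y = -11/8
x - y = 5/4 - -11/8 = 21/8

21/8


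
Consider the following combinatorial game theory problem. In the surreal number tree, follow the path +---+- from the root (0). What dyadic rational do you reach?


Sign expansion: +---+-
Rule: track bounds (lo, hi), initially (-inf, +inf). On '+', the current value becomes lo and we move to the simplest number in (value, hi): value + 1 if hi = +inf, otherwise the midpoint (value + hi)/2. On '-', the current value becomes hi and we move to value - 1 if lo = -inf, otherwise the midpoint (lo + value)/2.
Start at 0.
Step 1: sign = +, move right. Bounds: (0, +inf). Value = 1
Step 2: sign = -, move left. Bounds: (0, 1). Value = 1/2
Step 3: sign = -, move left. Bounds: (0, 1/2). Value = 1/4
Step 4: sign = -, move left. Bounds: (0, 1/4). Value = 1/8
Step 5: sign = +, move right. Bounds: (1/8, 1/4). Value = 3/16
Step 6: sign = -, move left. Bounds: (1/8, 3/16). Value = 5/32
The surreal number with sign expansion +---+- is 5/32.

5/32


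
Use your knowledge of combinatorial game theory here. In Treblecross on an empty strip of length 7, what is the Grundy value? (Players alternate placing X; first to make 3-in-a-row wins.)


Treblecross: place X on empty cells; 3-in-a-row wins.
Playing within two cells of an existing X lets the opponent win at once, so sensible play treats the cells i-2..i+2 around each X as dead. The player left with no safe cell loses, so this is a normal-play take-away game on strips of safe cells.
Placing X at cell i (0-indexed) of a strip of k safe cells leaves independent strips of sizes max(0, i-2) and max(0, k-i-3). Hence G(k) = mex{ G(max(0,i-2)) XOR G(max(0,k-i-3)) : 0 <= i < k }, with G(0) = 0.
G(1): splits (0,0):0^0=0 -> mex({0}) = 1
G(2): splits (0,0):0^0=0 -> mex({0}) = 1
G(3): splits (0,0):0^0=0 -> mex({0}) = 1
G(4): splits (0,1):0^1=1 (0,0):0^0=0 -> mex({0, 1}) = 2
G(5): splits (0,2):0^1=1 (0,1):0^1=1 (0,0):0^0=0 -> mex({0, 1}) = 2
G(6) = mex({1}) = 0
G(7) = mex({0, 1, 2}) = 3
Therefore G(7) = 3.

3


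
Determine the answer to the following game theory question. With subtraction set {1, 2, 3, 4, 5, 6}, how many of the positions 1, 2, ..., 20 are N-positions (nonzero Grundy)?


Subtraction set S = {1, 2, 3, 4, 5, 6}, so G(n) = n mod 7.
G(n) = 0 when n is a multiple of 7.
Multiples of 7 in [1, 20]: 2
N-positions (nonzero Grundy) = 20 - 2 = 18

18


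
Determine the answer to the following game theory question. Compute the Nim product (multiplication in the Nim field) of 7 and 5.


Nim multiplication is bilinear over XOR: (u XOR v) * w = (u*w) XOR (v*w).
So we split each operand into its bit components and XOR the pairwise Nim products.
7 = 1 + 2 + 4 (as XOR of powers of 2).
5 = 1 + 4 (as XOR of powers of 2).
Using the standard Nim-product table on single bits:
  2*2 = 3,   2*4 = 8,   2*8 = 12,
  4*4 = 6,   4*8 = 11,  8*8 = 13,
and  1*x = x (identity), k*l = l*k (commutative).
Pairwise Nim products:
  1 * 1 = 1
  1 * 4 = 4
  2 * 1 = 2
  2 * 4 = 8
  4 * 1 = 4
  4 * 4 = 6
XOR them: 1 XOR 4 XOR 2 XOR 8 XOR 4 XOR 6 = 13.
Result: 7 * 5 = 13 (in Nim).

13


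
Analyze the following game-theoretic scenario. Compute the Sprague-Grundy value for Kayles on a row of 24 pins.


Kayles: a move removes 1 or 2 adjacent pins from a contiguous row.
Removing pins from a row of k leaves two independent rows (a, b) with a + b = k - 1 (one pin) or a + b = k - 2 (two pins); an end removal gives a = 0.
By Sprague-Grundy, G(k) = mex{ G(a) XOR G(b) } over all these splits. G(0) = 0.
G(1): splits (0,0):0^0=0 -> mex({0}) = 1
G(2): splits (0,1):0^1=1 (0,0):0^0=0 -> mex({0, 1}) = 2
G(3): splits (0,2):0^2=2 (1,1):1^1=0 (0,1):0^1=1 -> mex({0, 1, 2}) = 3
G(4): splits (0,3):0^3=3 (1,2):1^2=3 (0,2):0^2=2 (1,1):1^1=0 -> mex({0, 2, 3}) = 1
G(5): splits (0,4):0^1=1 (1,3):1^3=2 (2,2):2^2=0 (0,3):0^3=3 (1,2):1^2=3 -> mex({0, 1, 2, 3}) = 4
G(6) = mex({0, 1, 2, 4}) = 3
G(7) = mex({0, 1, 3, 4, 5}) = 2
G(8) = mex({0, 2, 3, 5, 6}) = 1
G(9) = mex({0, 1, 2, 3, 6, 7}) = 4
G(10) = mex({0, 1, 3, 4, 5, 7}) = 2
G(11) = mex({0, 1, 2, 3, 4, 5}) = 6
G(12) = mex({0, 1, 2, 3, 5, 6, 7}) = 4
G(13) = mex({0, 2, 3, 4, 6, 7}) = 1
G(14) = mex({0, 1, 4, 5, 6, 7}) = 2
G(15) = mex({0, 1, 2, 3, 4, 5, 6}) = 7
G(16) = mex({0, 2, 3, 5, 6, 7}) = 1
G(17) = mex({0, 1, 2, 3, 5, 6, 7}) = 4
G(18) = mex({0, 1, 2, 4, 5, 6}) = 3
G(19) = mex({0, 1, 3, 4, 5, 7}) = 2
G(20) = mex({0, 2, 3, 4, 5, 6, 7}) = 1
G(21) = mex({0, 1, 2, 3, 5, 6, 7}) = 4
G(22) = mex({0, 1, 2, 3, 4, 5, 7}) = 6
G(23) = mex({0, 1, 2, 3, 4, 5, 6}) = 7
G(24) = mex({0, 1, 2, 3, 5, 6, 7}) = 4
Therefore G(24) = 4.

4


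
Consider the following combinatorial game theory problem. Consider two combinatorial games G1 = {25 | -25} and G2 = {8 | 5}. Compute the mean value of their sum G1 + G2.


G1 = {25 | -25}, G2 = {8 | 5}
Each is a switch {a | b} with numbers a > b; its mean value is (a + b)/2, and mean value is additive over game sums: m(G1 + G2) = m(G1) + m(G2).
Mean of G1 = (25 + (-25))/2 = 0/2 = 0
Mean of G2 = (8 + (5))/2 = 13/2 = 13/2
Mean of G1 + G2 = 0 + 13/2 = 13/2

13/2
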